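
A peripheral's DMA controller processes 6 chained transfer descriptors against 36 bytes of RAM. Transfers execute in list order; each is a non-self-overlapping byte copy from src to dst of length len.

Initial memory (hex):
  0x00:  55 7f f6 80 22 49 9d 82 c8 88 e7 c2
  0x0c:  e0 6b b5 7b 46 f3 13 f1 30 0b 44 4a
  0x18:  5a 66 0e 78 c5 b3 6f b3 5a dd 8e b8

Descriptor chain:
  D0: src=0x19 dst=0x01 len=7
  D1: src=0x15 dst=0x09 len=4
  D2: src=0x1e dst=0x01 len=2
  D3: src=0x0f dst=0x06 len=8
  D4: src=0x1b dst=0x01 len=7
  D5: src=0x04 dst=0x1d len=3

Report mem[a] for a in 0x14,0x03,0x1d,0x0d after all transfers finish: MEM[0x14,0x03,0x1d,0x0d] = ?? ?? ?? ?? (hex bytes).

MEM[0x14,0x03,0x1d,0x0d] = 30 b3 6f 44

D0: mem[0x01..0x07] <- [66 0e 78 c5 b3 6f b3]
D1: mem[0x09..0x0c] <- [0b 44 4a 5a]
D2: mem[0x01..0x02] <- [6f b3]
D3: mem[0x06..0x0d] <- [7b 46 f3 13 f1 30 0b 44]
D4: mem[0x01..0x07] <- [78 c5 b3 6f b3 5a dd]
D5: mem[0x1d..0x1f] <- [6f b3 5a]
query mem[0x14]=0x30, mem[0x03]=0xb3, mem[0x1d]=0x6f, mem[0x0d]=0x44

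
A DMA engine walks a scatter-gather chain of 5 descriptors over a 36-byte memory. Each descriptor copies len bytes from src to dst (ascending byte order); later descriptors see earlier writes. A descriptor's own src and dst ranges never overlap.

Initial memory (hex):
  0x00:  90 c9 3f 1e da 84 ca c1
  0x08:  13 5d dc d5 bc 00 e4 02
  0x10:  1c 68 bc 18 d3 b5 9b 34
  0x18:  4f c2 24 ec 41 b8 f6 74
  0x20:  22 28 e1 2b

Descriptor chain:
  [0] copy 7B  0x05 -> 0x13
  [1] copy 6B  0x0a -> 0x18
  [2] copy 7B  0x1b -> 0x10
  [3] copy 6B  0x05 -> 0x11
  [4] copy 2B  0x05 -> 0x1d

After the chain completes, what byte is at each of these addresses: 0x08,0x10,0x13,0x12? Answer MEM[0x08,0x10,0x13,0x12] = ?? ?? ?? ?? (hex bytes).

MEM[0x08,0x10,0x13,0x12] = 13 00 c1 ca

  after D0: wrote 7B at 0x13 = 84cac1135ddcd5
  after D1: wrote 6B at 0x18 = dcd5bc00e402
  after D2: wrote 7B at 0x10 = 00e402f6742228
  after D3: wrote 6B at 0x11 = 84cac1135ddc
  after D4: wrote 2B at 0x1d = 84ca
query mem[0x08]=0x13, mem[0x10]=0x00, mem[0x13]=0xc1, mem[0x12]=0xca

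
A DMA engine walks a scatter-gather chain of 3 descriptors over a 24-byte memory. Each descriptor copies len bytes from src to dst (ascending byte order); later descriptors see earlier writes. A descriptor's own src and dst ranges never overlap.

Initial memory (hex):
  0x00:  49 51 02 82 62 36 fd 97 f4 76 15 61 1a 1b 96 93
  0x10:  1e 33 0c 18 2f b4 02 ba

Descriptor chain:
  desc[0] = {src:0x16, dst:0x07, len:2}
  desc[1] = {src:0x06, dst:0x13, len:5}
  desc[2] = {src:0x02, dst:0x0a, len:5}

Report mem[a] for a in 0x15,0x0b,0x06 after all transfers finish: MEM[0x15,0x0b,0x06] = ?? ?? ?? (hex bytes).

MEM[0x15,0x0b,0x06] = ba 82 fd

  after D0: wrote 2B at 0x07 = 02ba
  after D1: wrote 5B at 0x13 = fd02ba7615
  after D2: wrote 5B at 0x0a = 02826236fd
query mem[0x15]=0xba, mem[0x0b]=0x82, mem[0x06]=0xfd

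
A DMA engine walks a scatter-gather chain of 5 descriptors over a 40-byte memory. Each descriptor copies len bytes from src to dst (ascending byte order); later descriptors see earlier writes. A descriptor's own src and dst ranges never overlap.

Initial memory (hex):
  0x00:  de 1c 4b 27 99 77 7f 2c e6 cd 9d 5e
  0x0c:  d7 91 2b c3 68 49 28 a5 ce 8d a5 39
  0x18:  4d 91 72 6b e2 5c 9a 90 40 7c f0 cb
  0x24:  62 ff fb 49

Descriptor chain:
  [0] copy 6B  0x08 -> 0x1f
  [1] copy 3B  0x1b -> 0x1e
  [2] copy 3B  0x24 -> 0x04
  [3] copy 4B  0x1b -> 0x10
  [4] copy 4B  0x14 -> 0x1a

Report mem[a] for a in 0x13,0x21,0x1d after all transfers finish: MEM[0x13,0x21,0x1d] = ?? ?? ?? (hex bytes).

[0] 0x08->0x1f len=6 : e6 cd 9d 5e d7 91
[1] 0x1b->0x1e len=3 : 6b e2 5c
[2] 0x24->0x04 len=3 : 91 ff fb
[3] 0x1b->0x10 len=4 : 6b e2 5c 6b
[4] 0x14->0x1a len=4 : ce 8d a5 39
query mem[0x13]=0x6b, mem[0x21]=0x9d, mem[0x1d]=0x39

MEM[0x13,0x21,0x1d] = 6b 9d 39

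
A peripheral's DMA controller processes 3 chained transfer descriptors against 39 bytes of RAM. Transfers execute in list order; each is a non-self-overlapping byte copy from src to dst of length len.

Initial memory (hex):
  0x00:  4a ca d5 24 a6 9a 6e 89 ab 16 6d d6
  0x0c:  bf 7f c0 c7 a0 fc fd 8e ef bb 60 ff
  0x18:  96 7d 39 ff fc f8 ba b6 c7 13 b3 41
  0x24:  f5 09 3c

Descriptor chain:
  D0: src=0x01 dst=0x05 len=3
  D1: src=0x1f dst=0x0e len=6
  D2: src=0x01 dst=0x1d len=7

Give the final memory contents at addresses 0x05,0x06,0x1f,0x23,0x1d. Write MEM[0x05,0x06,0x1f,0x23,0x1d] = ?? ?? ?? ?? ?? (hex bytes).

  after D0: wrote 3B at 0x05 = cad524
  after D1: wrote 6B at 0x0e = b6c713b341f5
  after D2: wrote 7B at 0x1d = cad524a6cad524
query mem[0x05]=0xca, mem[0x06]=0xd5, mem[0x1f]=0x24, mem[0x23]=0x24, mem[0x1d]=0xca

MEM[0x05,0x06,0x1f,0x23,0x1d] = ca d5 24 24 ca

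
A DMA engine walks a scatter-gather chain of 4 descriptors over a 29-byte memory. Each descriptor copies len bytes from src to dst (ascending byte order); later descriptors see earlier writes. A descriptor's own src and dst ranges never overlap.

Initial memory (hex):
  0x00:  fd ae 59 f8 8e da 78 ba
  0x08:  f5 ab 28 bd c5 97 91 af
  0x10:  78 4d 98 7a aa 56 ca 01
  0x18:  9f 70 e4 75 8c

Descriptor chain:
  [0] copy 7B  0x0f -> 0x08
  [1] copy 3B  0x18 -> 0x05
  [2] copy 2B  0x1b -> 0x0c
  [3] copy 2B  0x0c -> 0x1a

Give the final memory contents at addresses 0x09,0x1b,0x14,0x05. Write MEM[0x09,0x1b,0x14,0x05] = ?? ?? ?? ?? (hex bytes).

#0 dst[0x08+7] := {0xaf,0x78,0x4d,0x98,0x7a,0xaa,0x56}
#1 dst[0x05+3] := {0x9f,0x70,0xe4}
#2 dst[0x0c+2] := {0x75,0x8c}
#3 dst[0x1a+2] := {0x75,0x8c}
query mem[0x09]=0x78, mem[0x1b]=0x8c, mem[0x14]=0xaa, mem[0x05]=0x9f

MEM[0x09,0x1b,0x14,0x05] = 78 8c aa 9f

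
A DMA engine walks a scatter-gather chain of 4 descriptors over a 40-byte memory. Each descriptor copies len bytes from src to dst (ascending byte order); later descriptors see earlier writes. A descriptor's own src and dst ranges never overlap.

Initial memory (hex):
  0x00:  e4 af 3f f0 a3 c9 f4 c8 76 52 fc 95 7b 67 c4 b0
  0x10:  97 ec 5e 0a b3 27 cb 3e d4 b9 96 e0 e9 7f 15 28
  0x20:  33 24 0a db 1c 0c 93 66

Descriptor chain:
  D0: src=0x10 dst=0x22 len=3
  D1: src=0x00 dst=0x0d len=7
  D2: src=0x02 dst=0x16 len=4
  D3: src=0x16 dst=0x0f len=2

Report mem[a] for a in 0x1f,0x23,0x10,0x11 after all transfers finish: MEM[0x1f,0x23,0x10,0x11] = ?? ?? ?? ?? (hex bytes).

#0 dst[0x22+3] := {0x97,0xec,0x5e}
#1 dst[0x0d+7] := {0xe4,0xaf,0x3f,0xf0,0xa3,0xc9,0xf4}
#2 dst[0x16+4] := {0x3f,0xf0,0xa3,0xc9}
#3 dst[0x0f+2] := {0x3f,0xf0}
query mem[0x1f]=0x28, mem[0x23]=0xec, mem[0x10]=0xf0, mem[0x11]=0xa3

MEM[0x1f,0x23,0x10,0x11] = 28 ec f0 a3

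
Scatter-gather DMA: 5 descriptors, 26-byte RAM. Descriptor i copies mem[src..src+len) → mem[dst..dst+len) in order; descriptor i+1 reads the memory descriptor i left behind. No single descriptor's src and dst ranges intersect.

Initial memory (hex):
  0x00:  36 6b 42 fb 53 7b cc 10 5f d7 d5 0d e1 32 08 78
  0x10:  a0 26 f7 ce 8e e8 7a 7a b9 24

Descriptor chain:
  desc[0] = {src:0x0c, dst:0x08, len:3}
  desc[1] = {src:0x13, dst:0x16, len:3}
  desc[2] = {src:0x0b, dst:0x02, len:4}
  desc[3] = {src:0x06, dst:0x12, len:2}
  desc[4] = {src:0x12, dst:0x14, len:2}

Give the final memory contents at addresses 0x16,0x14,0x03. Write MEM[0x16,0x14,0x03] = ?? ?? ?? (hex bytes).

MEM[0x16,0x14,0x03] = ce cc e1

D0: mem[0x08..0x0a] <- [e1 32 08]
D1: mem[0x16..0x18] <- [ce 8e e8]
D2: mem[0x02..0x05] <- [0d e1 32 08]
D3: mem[0x12..0x13] <- [cc 10]
D4: mem[0x14..0x15] <- [cc 10]
query mem[0x16]=0xce, mem[0x14]=0xcc, mem[0x03]=0xe1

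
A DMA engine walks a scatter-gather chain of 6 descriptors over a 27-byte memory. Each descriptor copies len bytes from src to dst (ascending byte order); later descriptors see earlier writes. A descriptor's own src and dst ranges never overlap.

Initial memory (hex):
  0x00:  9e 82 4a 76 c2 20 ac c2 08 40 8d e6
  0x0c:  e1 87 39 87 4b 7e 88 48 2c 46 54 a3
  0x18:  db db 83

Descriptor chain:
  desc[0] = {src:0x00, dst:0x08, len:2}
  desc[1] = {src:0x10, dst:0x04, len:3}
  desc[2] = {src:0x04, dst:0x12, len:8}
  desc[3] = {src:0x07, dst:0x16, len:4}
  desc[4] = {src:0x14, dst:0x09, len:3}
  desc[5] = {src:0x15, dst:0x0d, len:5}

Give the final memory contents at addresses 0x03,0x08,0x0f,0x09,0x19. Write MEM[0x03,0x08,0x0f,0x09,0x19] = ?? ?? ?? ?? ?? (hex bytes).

MEM[0x03,0x08,0x0f,0x09,0x19] = 76 9e 9e 88 8d

D0: mem[0x08..0x09] <- [9e 82]
D1: mem[0x04..0x06] <- [4b 7e 88]
D2: mem[0x12..0x19] <- [4b 7e 88 c2 9e 82 8d e6]
D3: mem[0x16..0x19] <- [c2 9e 82 8d]
D4: mem[0x09..0x0b] <- [88 c2 c2]
D5: mem[0x0d..0x11] <- [c2 c2 9e 82 8d]
query mem[0x03]=0x76, mem[0x08]=0x9e, mem[0x0f]=0x9e, mem[0x09]=0x88, mem[0x19]=0x8d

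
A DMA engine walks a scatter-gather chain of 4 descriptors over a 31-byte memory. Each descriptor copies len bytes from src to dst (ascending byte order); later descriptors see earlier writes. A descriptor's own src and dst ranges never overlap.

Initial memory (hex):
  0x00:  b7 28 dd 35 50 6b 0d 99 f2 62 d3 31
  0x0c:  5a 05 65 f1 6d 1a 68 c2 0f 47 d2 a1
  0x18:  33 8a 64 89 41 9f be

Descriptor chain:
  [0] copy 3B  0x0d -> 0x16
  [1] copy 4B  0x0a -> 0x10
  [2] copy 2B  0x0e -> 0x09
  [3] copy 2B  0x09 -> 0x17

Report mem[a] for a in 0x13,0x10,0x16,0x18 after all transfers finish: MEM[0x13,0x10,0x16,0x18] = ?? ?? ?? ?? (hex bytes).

D0: mem[0x16..0x18] <- [05 65 f1]
D1: mem[0x10..0x13] <- [d3 31 5a 05]
D2: mem[0x09..0x0a] <- [65 f1]
D3: mem[0x17..0x18] <- [65 f1]
query mem[0x13]=0x05, mem[0x10]=0xd3, mem[0x16]=0x05, mem[0x18]=0xf1

MEM[0x13,0x10,0x16,0x18] = 05 d3 05 f1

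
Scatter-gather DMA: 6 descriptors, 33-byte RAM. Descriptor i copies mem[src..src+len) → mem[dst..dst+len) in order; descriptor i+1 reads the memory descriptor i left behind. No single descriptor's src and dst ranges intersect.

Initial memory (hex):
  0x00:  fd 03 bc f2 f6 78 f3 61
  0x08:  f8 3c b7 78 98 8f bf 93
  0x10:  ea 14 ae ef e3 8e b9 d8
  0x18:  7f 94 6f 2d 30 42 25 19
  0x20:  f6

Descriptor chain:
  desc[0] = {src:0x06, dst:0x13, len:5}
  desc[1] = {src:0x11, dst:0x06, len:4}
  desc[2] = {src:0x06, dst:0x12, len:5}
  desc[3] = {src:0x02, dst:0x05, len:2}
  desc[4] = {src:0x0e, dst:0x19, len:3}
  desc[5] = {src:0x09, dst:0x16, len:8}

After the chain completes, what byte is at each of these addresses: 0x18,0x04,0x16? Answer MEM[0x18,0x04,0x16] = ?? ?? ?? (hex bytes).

#0 dst[0x13+5] := {0xf3,0x61,0xf8,0x3c,0xb7}
#1 dst[0x06+4] := {0x14,0xae,0xf3,0x61}
#2 dst[0x12+5] := {0x14,0xae,0xf3,0x61,0xb7}
#3 dst[0x05+2] := {0xbc,0xf2}
#4 dst[0x19+3] := {0xbf,0x93,0xea}
#5 dst[0x16+8] := {0x61,0xb7,0x78,0x98,0x8f,0xbf,0x93,0xea}
query mem[0x18]=0x78, mem[0x04]=0xf6, mem[0x16]=0x61

MEM[0x18,0x04,0x16] = 78 f6 61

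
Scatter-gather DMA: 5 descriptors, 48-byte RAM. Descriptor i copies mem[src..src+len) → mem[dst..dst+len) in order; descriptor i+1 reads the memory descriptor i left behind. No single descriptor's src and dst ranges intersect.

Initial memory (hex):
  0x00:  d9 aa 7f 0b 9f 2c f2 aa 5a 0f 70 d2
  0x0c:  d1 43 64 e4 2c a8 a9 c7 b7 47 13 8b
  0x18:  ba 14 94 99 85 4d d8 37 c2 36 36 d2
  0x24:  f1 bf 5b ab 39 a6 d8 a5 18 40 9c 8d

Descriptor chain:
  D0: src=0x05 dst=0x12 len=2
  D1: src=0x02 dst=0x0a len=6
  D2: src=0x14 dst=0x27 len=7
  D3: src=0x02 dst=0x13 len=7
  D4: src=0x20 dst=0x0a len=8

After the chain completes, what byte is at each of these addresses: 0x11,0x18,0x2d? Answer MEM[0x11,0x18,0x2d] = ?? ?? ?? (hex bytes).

MEM[0x11,0x18,0x2d] = b7 aa 94

#0 dst[0x12+2] := {0x2c,0xf2}
#1 dst[0x0a+6] := {0x7f,0x0b,0x9f,0x2c,0xf2,0xaa}
#2 dst[0x27+7] := {0xb7,0x47,0x13,0x8b,0xba,0x14,0x94}
#3 dst[0x13+7] := {0x7f,0x0b,0x9f,0x2c,0xf2,0xaa,0x5a}
#4 dst[0x0a+8] := {0xc2,0x36,0x36,0xd2,0xf1,0xbf,0x5b,0xb7}
query mem[0x11]=0xb7, mem[0x18]=0xaa, mem[0x2d]=0x94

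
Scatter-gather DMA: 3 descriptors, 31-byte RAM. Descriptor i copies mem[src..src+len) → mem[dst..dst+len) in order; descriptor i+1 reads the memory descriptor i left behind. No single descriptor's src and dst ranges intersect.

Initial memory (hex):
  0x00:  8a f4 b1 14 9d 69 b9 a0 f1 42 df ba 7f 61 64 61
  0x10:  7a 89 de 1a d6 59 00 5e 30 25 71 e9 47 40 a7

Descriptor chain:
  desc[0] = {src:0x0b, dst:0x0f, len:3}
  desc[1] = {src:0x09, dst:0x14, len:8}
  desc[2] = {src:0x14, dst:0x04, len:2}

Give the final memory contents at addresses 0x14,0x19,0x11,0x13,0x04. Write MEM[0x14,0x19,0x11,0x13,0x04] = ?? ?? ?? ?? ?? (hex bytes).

MEM[0x14,0x19,0x11,0x13,0x04] = 42 64 61 1a 42

  after D0: wrote 3B at 0x0f = ba7f61
  after D1: wrote 8B at 0x14 = 42dfba7f6164ba7f
  after D2: wrote 2B at 0x04 = 42df
query mem[0x14]=0x42, mem[0x19]=0x64, mem[0x11]=0x61, mem[0x13]=0x1a, mem[0x04]=0x42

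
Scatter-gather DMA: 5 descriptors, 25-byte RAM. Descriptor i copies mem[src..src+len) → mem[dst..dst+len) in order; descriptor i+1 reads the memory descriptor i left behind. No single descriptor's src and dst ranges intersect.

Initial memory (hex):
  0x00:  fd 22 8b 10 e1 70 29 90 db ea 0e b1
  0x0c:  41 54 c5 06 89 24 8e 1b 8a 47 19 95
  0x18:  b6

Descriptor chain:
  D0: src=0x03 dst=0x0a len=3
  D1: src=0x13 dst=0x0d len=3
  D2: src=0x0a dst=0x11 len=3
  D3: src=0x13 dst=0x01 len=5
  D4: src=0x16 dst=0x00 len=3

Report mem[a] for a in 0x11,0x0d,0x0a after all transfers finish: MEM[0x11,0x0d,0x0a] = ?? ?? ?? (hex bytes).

MEM[0x11,0x0d,0x0a] = 10 1b 10

[0] 0x03->0x0a len=3 : 10 e1 70
[1] 0x13->0x0d len=3 : 1b 8a 47
[2] 0x0a->0x11 len=3 : 10 e1 70
[3] 0x13->0x01 len=5 : 70 8a 47 19 95
[4] 0x16->0x00 len=3 : 19 95 b6
query mem[0x11]=0x10, mem[0x0d]=0x1b, mem[0x0a]=0x10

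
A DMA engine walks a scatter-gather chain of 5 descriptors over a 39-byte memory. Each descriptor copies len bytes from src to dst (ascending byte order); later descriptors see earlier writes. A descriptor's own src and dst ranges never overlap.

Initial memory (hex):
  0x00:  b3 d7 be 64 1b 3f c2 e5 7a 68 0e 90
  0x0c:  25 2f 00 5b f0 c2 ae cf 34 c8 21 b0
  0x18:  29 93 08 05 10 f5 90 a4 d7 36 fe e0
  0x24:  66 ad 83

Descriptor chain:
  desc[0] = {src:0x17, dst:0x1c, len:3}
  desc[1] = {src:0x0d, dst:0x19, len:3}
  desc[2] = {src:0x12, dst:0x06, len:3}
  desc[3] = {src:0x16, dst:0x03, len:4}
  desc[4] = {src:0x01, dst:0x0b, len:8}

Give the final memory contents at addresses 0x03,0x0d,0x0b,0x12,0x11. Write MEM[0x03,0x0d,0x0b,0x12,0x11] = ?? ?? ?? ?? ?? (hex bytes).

MEM[0x03,0x0d,0x0b,0x12,0x11] = 21 21 d7 34 cf

#0 dst[0x1c+3] := {0xb0,0x29,0x93}
#1 dst[0x19+3] := {0x2f,0x00,0x5b}
#2 dst[0x06+3] := {0xae,0xcf,0x34}
#3 dst[0x03+4] := {0x21,0xb0,0x29,0x2f}
#4 dst[0x0b+8] := {0xd7,0xbe,0x21,0xb0,0x29,0x2f,0xcf,0x34}
query mem[0x03]=0x21, mem[0x0d]=0x21, mem[0x0b]=0xd7, mem[0x12]=0x34, mem[0x11]=0xcf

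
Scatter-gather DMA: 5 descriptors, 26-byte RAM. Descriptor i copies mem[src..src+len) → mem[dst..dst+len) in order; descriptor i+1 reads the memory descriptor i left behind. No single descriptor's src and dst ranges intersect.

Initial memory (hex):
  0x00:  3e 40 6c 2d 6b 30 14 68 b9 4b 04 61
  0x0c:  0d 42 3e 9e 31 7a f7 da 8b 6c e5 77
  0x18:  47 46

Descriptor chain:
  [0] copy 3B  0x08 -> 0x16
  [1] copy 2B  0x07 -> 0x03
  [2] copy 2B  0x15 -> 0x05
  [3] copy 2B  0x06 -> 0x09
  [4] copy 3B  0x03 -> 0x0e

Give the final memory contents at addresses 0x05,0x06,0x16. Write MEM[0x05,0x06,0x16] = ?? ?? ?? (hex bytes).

[0] 0x08->0x16 len=3 : b9 4b 04
[1] 0x07->0x03 len=2 : 68 b9
[2] 0x15->0x05 len=2 : 6c b9
[3] 0x06->0x09 len=2 : b9 68
[4] 0x03->0x0e len=3 : 68 b9 6c
query mem[0x05]=0x6c, mem[0x06]=0xb9, mem[0x16]=0xb9

MEM[0x05,0x06,0x16] = 6c b9 b9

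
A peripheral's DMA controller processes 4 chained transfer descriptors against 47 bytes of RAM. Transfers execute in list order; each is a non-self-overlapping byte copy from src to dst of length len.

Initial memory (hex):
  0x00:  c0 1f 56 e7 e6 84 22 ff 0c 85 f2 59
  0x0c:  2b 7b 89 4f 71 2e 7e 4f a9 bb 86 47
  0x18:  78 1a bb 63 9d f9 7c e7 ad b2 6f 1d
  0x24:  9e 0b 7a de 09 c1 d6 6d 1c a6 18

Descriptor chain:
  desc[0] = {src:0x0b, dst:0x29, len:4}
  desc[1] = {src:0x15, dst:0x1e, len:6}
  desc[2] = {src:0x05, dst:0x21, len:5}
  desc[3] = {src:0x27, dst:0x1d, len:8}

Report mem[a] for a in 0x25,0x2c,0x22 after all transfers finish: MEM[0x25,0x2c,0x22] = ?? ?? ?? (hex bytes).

MEM[0x25,0x2c,0x22] = 85 89 89

  after D0: wrote 4B at 0x29 = 592b7b89
  after D1: wrote 6B at 0x1e = bb8647781abb
  after D2: wrote 5B at 0x21 = 8422ff0c85
  after D3: wrote 8B at 0x1d = de09592b7b89a618
query mem[0x25]=0x85, mem[0x2c]=0x89, mem[0x22]=0x89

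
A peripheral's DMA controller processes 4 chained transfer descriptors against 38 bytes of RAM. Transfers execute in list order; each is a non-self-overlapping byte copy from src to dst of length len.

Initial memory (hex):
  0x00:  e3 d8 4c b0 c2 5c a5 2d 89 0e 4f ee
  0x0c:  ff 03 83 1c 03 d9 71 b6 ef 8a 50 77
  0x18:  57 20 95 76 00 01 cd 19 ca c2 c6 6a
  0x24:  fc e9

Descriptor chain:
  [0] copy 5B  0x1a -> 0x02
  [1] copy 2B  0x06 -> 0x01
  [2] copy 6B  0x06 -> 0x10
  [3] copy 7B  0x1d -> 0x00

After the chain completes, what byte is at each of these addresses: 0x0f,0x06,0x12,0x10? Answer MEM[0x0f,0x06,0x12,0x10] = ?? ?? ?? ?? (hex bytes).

MEM[0x0f,0x06,0x12,0x10] = 1c 6a 89 cd

  after D0: wrote 5B at 0x02 = 95760001cd
  after D1: wrote 2B at 0x01 = cd2d
  after D2: wrote 6B at 0x10 = cd2d890e4fee
  after D3: wrote 7B at 0x00 = 01cd19cac2c66a
query mem[0x0f]=0x1c, mem[0x06]=0x6a, mem[0x12]=0x89, mem[0x10]=0xcd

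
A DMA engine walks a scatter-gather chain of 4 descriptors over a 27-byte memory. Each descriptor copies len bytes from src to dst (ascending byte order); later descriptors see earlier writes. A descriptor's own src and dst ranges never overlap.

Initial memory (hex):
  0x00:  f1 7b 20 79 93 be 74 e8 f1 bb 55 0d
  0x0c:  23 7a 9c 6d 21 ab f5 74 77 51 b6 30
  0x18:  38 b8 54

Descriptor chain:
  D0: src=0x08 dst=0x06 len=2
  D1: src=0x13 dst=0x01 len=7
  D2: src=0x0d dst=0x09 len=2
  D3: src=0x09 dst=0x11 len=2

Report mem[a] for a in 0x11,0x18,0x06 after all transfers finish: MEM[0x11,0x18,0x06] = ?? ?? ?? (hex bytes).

[0] 0x08->0x06 len=2 : f1 bb
[1] 0x13->0x01 len=7 : 74 77 51 b6 30 38 b8
[2] 0x0d->0x09 len=2 : 7a 9c
[3] 0x09->0x11 len=2 : 7a 9c
query mem[0x11]=0x7a, mem[0x18]=0x38, mem[0x06]=0x38

MEM[0x11,0x18,0x06] = 7a 38 38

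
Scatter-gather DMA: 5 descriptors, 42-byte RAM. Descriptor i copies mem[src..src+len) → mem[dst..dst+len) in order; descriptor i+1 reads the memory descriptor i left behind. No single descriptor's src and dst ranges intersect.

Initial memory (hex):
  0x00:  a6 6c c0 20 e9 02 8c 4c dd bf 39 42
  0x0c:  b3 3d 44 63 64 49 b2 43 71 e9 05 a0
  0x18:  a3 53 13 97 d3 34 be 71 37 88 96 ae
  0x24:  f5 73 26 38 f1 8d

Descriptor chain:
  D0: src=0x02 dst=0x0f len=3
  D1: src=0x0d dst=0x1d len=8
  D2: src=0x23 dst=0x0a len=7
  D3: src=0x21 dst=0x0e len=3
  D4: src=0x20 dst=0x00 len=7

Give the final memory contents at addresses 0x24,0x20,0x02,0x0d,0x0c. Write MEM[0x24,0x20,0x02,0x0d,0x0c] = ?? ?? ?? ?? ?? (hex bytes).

[0] 0x02->0x0f len=3 : c0 20 e9
[1] 0x0d->0x1d len=8 : 3d 44 c0 20 e9 b2 43 71
[2] 0x23->0x0a len=7 : 43 71 73 26 38 f1 8d
[3] 0x21->0x0e len=3 : e9 b2 43
[4] 0x20->0x00 len=7 : 20 e9 b2 43 71 73 26
query mem[0x24]=0x71, mem[0x20]=0x20, mem[0x02]=0xb2, mem[0x0d]=0x26, mem[0x0c]=0x73

MEM[0x24,0x20,0x02,0x0d,0x0c] = 71 20 b2 26 73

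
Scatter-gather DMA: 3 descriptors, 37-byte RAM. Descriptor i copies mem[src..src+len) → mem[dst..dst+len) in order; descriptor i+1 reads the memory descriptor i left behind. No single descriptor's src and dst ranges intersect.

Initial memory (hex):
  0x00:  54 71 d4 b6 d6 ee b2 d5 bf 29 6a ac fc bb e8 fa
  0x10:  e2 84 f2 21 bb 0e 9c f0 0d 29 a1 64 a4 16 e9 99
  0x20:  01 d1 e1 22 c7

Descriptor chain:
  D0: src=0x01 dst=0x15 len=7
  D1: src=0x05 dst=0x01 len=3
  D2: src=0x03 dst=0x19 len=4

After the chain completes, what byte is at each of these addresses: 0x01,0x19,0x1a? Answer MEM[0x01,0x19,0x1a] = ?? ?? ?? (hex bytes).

  after D0: wrote 7B at 0x15 = 71d4b6d6eeb2d5
  after D1: wrote 3B at 0x01 = eeb2d5
  after D2: wrote 4B at 0x19 = d5d6eeb2
query mem[0x01]=0xee, mem[0x19]=0xd5, mem[0x1a]=0xd6

MEM[0x01,0x19,0x1a] = ee d5 d6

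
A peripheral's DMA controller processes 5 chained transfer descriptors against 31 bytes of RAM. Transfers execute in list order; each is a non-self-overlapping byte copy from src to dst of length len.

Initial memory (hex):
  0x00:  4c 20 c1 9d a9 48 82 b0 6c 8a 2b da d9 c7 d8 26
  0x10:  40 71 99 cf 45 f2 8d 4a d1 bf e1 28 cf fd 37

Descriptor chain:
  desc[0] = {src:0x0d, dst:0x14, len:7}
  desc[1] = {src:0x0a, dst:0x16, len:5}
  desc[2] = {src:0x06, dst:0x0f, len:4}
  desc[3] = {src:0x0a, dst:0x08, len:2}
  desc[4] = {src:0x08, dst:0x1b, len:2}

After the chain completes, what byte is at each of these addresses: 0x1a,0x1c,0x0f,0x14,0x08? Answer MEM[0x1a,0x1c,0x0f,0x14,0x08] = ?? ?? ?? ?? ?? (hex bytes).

#0 dst[0x14+7] := {0xc7,0xd8,0x26,0x40,0x71,0x99,0xcf}
#1 dst[0x16+5] := {0x2b,0xda,0xd9,0xc7,0xd8}
#2 dst[0x0f+4] := {0x82,0xb0,0x6c,0x8a}
#3 dst[0x08+2] := {0x2b,0xda}
#4 dst[0x1b+2] := {0x2b,0xda}
query mem[0x1a]=0xd8, mem[0x1c]=0xda, mem[0x0f]=0x82, mem[0x14]=0xc7, mem[0x08]=0x2b

MEM[0x1a,0x1c,0x0f,0x14,0x08] = d8 da 82 c7 2b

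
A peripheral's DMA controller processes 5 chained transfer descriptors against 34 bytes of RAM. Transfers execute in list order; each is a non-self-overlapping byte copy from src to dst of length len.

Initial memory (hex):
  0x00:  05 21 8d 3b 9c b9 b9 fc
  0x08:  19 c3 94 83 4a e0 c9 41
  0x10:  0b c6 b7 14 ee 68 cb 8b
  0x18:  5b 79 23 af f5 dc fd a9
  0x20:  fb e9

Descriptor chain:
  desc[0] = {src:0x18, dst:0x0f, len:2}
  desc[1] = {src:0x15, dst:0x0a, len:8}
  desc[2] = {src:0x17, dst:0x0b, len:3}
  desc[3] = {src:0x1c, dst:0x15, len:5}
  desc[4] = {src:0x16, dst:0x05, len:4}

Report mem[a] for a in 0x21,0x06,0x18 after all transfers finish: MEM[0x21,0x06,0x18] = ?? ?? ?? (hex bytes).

D0: mem[0x0f..0x10] <- [5b 79]
D1: mem[0x0a..0x11] <- [68 cb 8b 5b 79 23 af f5]
D2: mem[0x0b..0x0d] <- [8b 5b 79]
D3: mem[0x15..0x19] <- [f5 dc fd a9 fb]
D4: mem[0x05..0x08] <- [dc fd a9 fb]
query mem[0x21]=0xe9, mem[0x06]=0xfd, mem[0x18]=0xa9

MEM[0x21,0x06,0x18] = e9 fd a9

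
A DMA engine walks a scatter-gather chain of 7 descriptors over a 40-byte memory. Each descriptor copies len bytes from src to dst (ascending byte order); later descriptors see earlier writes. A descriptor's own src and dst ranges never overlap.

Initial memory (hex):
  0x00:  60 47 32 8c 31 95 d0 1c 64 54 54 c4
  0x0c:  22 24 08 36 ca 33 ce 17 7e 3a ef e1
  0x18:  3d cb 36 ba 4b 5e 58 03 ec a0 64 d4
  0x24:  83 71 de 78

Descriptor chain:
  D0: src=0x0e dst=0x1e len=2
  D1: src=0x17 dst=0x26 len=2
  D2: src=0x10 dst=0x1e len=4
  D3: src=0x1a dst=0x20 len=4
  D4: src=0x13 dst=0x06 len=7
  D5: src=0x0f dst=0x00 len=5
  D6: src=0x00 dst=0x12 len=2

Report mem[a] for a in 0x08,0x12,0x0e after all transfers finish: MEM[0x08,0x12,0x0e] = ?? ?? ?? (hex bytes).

MEM[0x08,0x12,0x0e] = 3a 36 08

  after D0: wrote 2B at 0x1e = 0836
  after D1: wrote 2B at 0x26 = e13d
  after D2: wrote 4B at 0x1e = ca33ce17
  after D3: wrote 4B at 0x20 = 36ba4b5e
  after D4: wrote 7B at 0x06 = 177e3aefe13dcb
  after D5: wrote 5B at 0x00 = 36ca33ce17
  after D6: wrote 2B at 0x12 = 36ca
query mem[0x08]=0x3a, mem[0x12]=0x36, mem[0x0e]=0x08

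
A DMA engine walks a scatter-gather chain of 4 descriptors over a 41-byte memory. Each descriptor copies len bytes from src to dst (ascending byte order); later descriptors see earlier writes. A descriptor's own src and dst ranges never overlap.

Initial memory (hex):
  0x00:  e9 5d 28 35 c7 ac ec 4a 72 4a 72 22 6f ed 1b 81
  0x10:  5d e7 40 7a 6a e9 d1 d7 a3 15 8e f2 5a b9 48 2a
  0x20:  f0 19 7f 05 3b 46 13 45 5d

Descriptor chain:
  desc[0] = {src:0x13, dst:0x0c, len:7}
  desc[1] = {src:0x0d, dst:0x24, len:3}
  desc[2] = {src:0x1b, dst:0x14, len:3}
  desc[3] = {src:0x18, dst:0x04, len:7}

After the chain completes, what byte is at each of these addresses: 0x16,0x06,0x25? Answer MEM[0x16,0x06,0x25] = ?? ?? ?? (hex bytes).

MEM[0x16,0x06,0x25] = b9 8e e9

D0: mem[0x0c..0x12] <- [7a 6a e9 d1 d7 a3 15]
D1: mem[0x24..0x26] <- [6a e9 d1]
D2: mem[0x14..0x16] <- [f2 5a b9]
D3: mem[0x04..0x0a] <- [a3 15 8e f2 5a b9 48]
query mem[0x16]=0xb9, mem[0x06]=0x8e, mem[0x25]=0xe9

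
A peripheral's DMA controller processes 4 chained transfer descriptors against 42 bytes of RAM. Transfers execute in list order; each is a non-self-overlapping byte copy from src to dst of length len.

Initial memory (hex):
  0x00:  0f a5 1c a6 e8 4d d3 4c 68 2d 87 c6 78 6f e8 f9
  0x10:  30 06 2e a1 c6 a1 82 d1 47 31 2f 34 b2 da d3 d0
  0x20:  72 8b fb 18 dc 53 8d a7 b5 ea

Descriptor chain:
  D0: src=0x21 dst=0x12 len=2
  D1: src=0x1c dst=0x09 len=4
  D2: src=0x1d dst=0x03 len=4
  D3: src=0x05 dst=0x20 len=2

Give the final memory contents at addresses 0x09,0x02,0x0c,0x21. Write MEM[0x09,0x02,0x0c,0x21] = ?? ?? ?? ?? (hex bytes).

D0: mem[0x12..0x13] <- [8b fb]
D1: mem[0x09..0x0c] <- [b2 da d3 d0]
D2: mem[0x03..0x06] <- [da d3 d0 72]
D3: mem[0x20..0x21] <- [d0 72]
query mem[0x09]=0xb2, mem[0x02]=0x1c, mem[0x0c]=0xd0, mem[0x21]=0x72

MEM[0x09,0x02,0x0c,0x21] = b2 1c d0 72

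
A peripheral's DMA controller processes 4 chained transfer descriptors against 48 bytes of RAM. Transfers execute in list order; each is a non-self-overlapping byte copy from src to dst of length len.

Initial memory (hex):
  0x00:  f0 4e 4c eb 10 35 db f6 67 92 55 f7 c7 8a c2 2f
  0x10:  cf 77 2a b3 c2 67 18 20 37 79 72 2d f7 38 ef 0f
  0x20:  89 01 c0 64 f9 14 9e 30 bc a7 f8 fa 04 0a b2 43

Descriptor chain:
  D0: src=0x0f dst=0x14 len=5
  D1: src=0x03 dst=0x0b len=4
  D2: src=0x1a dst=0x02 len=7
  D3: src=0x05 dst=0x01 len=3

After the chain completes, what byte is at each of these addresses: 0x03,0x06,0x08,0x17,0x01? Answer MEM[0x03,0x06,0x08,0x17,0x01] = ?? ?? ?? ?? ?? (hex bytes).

  after D0: wrote 5B at 0x14 = 2fcf772ab3
  after D1: wrote 4B at 0x0b = eb1035db
  after D2: wrote 7B at 0x02 = 722df738ef0f89
  after D3: wrote 3B at 0x01 = 38ef0f
query mem[0x03]=0x0f, mem[0x06]=0xef, mem[0x08]=0x89, mem[0x17]=0x2a, mem[0x01]=0x38

MEM[0x03,0x06,0x08,0x17,0x01] = 0f ef 89 2a 38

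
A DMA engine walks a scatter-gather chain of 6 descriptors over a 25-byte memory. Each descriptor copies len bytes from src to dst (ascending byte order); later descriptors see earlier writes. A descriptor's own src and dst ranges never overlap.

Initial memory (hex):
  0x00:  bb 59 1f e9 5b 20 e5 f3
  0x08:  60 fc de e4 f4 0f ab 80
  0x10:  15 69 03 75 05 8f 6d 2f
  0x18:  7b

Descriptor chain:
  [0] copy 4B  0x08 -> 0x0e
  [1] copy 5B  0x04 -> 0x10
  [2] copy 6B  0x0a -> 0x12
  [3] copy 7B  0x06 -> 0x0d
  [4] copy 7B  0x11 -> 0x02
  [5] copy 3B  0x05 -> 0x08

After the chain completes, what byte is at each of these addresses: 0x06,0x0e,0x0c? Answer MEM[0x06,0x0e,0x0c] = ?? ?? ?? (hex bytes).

#0 dst[0x0e+4] := {0x60,0xfc,0xde,0xe4}
#1 dst[0x10+5] := {0x5b,0x20,0xe5,0xf3,0x60}
#2 dst[0x12+6] := {0xde,0xe4,0xf4,0x0f,0x60,0xfc}
#3 dst[0x0d+7] := {0xe5,0xf3,0x60,0xfc,0xde,0xe4,0xf4}
#4 dst[0x02+7] := {0xde,0xe4,0xf4,0xf4,0x0f,0x60,0xfc}
#5 dst[0x08+3] := {0xf4,0x0f,0x60}
query mem[0x06]=0x0f, mem[0x0e]=0xf3, mem[0x0c]=0xf4

MEM[0x06,0x0e,0x0c] = 0f f3 f4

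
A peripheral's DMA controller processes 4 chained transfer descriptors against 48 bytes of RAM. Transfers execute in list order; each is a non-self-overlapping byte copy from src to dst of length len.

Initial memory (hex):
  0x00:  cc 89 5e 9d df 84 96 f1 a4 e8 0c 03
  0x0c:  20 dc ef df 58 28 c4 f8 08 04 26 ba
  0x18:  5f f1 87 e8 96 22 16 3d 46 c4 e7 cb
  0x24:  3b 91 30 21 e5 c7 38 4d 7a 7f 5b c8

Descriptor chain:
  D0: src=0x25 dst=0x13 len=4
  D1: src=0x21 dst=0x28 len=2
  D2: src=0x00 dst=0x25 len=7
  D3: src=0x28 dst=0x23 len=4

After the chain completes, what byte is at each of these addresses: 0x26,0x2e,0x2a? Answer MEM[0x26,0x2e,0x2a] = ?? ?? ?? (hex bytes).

MEM[0x26,0x2e,0x2a] = 96 5b 84

  after D0: wrote 4B at 0x13 = 913021e5
  after D1: wrote 2B at 0x28 = c4e7
  after D2: wrote 7B at 0x25 = cc895e9ddf8496
  after D3: wrote 4B at 0x23 = 9ddf8496
query mem[0x26]=0x96, mem[0x2e]=0x5b, mem[0x2a]=0x84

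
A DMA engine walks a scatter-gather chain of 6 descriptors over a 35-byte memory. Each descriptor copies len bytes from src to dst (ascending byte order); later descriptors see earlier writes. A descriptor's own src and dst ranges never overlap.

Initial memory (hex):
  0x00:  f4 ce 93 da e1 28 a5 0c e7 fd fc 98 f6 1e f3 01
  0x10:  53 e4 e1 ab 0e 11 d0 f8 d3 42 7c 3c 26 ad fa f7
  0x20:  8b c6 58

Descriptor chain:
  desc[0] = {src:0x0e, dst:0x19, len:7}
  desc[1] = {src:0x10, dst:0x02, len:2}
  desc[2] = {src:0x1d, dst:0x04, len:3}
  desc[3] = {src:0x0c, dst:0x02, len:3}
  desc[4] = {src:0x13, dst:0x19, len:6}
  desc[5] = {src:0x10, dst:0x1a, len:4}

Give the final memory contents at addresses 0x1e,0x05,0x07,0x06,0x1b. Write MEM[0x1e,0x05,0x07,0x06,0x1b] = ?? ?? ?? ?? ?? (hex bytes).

MEM[0x1e,0x05,0x07,0x06,0x1b] = d3 ab 0c 0e e4

#0 dst[0x19+7] := {0xf3,0x01,0x53,0xe4,0xe1,0xab,0x0e}
#1 dst[0x02+2] := {0x53,0xe4}
#2 dst[0x04+3] := {0xe1,0xab,0x0e}
#3 dst[0x02+3] := {0xf6,0x1e,0xf3}
#4 dst[0x19+6] := {0xab,0x0e,0x11,0xd0,0xf8,0xd3}
#5 dst[0x1a+4] := {0x53,0xe4,0xe1,0xab}
query mem[0x1e]=0xd3, mem[0x05]=0xab, mem[0x07]=0x0c, mem[0x06]=0x0e, mem[0x1b]=0xe4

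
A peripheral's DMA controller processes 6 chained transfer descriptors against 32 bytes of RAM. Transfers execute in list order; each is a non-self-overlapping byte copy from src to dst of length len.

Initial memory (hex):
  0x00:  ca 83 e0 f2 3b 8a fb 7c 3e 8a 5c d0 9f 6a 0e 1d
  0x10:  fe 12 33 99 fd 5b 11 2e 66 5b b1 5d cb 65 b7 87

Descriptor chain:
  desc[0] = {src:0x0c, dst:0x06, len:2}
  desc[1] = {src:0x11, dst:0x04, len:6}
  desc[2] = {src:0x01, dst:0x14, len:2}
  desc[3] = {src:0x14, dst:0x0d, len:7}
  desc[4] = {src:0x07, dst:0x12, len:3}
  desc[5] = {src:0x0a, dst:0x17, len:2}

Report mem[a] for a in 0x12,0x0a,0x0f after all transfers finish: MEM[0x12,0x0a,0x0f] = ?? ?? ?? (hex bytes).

  after D0: wrote 2B at 0x06 = 9f6a
  after D1: wrote 6B at 0x04 = 123399fd5b11
  after D2: wrote 2B at 0x14 = 83e0
  after D3: wrote 7B at 0x0d = 83e0112e665bb1
  after D4: wrote 3B at 0x12 = fd5b11
  after D5: wrote 2B at 0x17 = 5cd0
query mem[0x12]=0xfd, mem[0x0a]=0x5c, mem[0x0f]=0x11

MEM[0x12,0x0a,0x0f] = fd 5c 11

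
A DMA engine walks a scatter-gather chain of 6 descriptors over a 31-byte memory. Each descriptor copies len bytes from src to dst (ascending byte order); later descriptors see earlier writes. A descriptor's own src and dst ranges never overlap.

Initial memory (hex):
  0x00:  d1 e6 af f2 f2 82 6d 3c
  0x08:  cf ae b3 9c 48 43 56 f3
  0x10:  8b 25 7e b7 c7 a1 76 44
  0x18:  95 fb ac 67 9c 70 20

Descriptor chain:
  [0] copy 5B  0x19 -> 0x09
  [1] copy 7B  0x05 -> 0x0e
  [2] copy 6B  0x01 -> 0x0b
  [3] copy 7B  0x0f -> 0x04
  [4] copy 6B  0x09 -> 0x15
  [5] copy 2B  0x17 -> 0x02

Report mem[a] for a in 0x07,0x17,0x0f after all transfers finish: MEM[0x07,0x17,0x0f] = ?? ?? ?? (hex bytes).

MEM[0x07,0x17,0x0f] = fb e6 82

#0 dst[0x09+5] := {0xfb,0xac,0x67,0x9c,0x70}
#1 dst[0x0e+7] := {0x82,0x6d,0x3c,0xcf,0xfb,0xac,0x67}
#2 dst[0x0b+6] := {0xe6,0xaf,0xf2,0xf2,0x82,0x6d}
#3 dst[0x04+7] := {0x82,0x6d,0xcf,0xfb,0xac,0x67,0xa1}
#4 dst[0x15+6] := {0x67,0xa1,0xe6,0xaf,0xf2,0xf2}
#5 dst[0x02+2] := {0xe6,0xaf}
query mem[0x07]=0xfb, mem[0x17]=0xe6, mem[0x0f]=0x82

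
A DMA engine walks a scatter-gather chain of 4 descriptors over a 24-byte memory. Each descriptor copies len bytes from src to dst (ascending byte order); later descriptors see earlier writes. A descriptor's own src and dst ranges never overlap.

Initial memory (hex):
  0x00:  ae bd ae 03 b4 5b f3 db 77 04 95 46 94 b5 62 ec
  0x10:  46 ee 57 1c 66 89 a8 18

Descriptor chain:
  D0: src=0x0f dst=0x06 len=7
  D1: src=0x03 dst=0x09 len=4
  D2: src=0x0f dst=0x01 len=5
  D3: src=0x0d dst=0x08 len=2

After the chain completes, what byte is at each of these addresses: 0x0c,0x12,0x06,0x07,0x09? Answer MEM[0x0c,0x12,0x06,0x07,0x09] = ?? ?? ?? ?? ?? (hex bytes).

#0 dst[0x06+7] := {0xec,0x46,0xee,0x57,0x1c,0x66,0x89}
#1 dst[0x09+4] := {0x03,0xb4,0x5b,0xec}
#2 dst[0x01+5] := {0xec,0x46,0xee,0x57,0x1c}
#3 dst[0x08+2] := {0xb5,0x62}
query mem[0x0c]=0xec, mem[0x12]=0x57, mem[0x06]=0xec, mem[0x07]=0x46, mem[0x09]=0x62

MEM[0x0c,0x12,0x06,0x07,0x09] = ec 57 ec 46 62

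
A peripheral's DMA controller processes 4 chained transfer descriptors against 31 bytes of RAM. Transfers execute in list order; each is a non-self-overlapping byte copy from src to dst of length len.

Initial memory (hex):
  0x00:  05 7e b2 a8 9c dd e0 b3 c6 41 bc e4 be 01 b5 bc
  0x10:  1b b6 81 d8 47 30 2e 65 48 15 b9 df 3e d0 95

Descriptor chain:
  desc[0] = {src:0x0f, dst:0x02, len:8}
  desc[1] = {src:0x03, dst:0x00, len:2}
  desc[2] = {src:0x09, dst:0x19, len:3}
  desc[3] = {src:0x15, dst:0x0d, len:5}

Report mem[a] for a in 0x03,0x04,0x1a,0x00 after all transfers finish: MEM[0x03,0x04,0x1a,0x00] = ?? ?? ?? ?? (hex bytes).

MEM[0x03,0x04,0x1a,0x00] = 1b b6 bc 1b

[0] 0x0f->0x02 len=8 : bc 1b b6 81 d8 47 30 2e
[1] 0x03->0x00 len=2 : 1b b6
[2] 0x09->0x19 len=3 : 2e bc e4
[3] 0x15->0x0d len=5 : 30 2e 65 48 2e
query mem[0x03]=0x1b, mem[0x04]=0xb6, mem[0x1a]=0xbc, mem[0x00]=0x1b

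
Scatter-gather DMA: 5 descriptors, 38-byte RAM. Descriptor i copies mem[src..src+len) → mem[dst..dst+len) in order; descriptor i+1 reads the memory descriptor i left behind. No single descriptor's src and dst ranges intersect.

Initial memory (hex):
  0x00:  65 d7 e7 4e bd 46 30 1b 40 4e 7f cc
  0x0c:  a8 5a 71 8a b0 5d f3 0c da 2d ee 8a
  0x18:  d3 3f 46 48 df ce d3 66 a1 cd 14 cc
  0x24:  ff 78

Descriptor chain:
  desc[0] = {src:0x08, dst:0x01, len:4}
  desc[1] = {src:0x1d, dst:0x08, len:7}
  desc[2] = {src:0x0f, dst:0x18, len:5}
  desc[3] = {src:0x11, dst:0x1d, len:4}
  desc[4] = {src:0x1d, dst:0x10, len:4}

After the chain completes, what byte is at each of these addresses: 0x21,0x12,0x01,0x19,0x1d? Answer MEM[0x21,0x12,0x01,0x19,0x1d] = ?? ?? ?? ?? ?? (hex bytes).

[0] 0x08->0x01 len=4 : 40 4e 7f cc
[1] 0x1d->0x08 len=7 : ce d3 66 a1 cd 14 cc
[2] 0x0f->0x18 len=5 : 8a b0 5d f3 0c
[3] 0x11->0x1d len=4 : 5d f3 0c da
[4] 0x1d->0x10 len=4 : 5d f3 0c da
query mem[0x21]=0xcd, mem[0x12]=0x0c, mem[0x01]=0x40, mem[0x19]=0xb0, mem[0x1d]=0x5d

MEM[0x21,0x12,0x01,0x19,0x1d] = cd 0c 40 b0 5d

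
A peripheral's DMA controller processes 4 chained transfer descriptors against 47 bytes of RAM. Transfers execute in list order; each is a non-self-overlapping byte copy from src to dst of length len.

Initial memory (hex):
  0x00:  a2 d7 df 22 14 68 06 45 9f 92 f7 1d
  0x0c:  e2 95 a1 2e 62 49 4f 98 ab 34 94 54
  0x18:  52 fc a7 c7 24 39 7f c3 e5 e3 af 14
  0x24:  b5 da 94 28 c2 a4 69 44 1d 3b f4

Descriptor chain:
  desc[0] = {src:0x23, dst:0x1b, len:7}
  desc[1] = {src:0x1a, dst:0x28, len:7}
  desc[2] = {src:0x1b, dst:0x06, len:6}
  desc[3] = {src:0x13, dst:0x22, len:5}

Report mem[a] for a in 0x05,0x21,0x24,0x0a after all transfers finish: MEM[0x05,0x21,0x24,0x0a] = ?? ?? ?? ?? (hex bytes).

#0 dst[0x1b+7] := {0x14,0xb5,0xda,0x94,0x28,0xc2,0xa4}
#1 dst[0x28+7] := {0xa7,0x14,0xb5,0xda,0x94,0x28,0xc2}
#2 dst[0x06+6] := {0x14,0xb5,0xda,0x94,0x28,0xc2}
#3 dst[0x22+5] := {0x98,0xab,0x34,0x94,0x54}
query mem[0x05]=0x68, mem[0x21]=0xa4, mem[0x24]=0x34, mem[0x0a]=0x28

MEM[0x05,0x21,0x24,0x0a] = 68 a4 34 28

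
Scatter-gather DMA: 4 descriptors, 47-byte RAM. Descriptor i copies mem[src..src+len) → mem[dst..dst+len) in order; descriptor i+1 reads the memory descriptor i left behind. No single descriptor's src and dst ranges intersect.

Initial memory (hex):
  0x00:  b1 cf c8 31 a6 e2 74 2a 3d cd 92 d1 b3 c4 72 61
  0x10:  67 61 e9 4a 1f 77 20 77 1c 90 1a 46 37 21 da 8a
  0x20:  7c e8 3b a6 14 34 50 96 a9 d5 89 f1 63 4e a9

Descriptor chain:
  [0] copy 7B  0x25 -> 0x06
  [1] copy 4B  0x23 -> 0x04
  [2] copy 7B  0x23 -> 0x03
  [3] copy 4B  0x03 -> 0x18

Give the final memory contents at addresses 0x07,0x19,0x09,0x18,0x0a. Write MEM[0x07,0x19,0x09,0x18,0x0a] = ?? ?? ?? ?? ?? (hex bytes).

#0 dst[0x06+7] := {0x34,0x50,0x96,0xa9,0xd5,0x89,0xf1}
#1 dst[0x04+4] := {0xa6,0x14,0x34,0x50}
#2 dst[0x03+7] := {0xa6,0x14,0x34,0x50,0x96,0xa9,0xd5}
#3 dst[0x18+4] := {0xa6,0x14,0x34,0x50}
query mem[0x07]=0x96, mem[0x19]=0x14, mem[0x09]=0xd5, mem[0x18]=0xa6, mem[0x0a]=0xd5

MEM[0x07,0x19,0x09,0x18,0x0a] = 96 14 d5 a6 d5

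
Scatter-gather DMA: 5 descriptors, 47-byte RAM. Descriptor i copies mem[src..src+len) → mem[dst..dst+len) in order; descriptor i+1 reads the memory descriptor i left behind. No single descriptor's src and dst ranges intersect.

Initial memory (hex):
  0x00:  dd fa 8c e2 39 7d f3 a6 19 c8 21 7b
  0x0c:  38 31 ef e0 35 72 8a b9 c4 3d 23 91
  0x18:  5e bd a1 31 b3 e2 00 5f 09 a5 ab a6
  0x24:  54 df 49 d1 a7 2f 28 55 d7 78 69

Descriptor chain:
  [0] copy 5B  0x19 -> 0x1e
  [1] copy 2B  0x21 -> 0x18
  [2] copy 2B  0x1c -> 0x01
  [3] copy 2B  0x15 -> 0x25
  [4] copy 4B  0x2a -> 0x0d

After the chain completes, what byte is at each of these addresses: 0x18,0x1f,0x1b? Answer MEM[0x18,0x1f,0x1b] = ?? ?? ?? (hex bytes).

MEM[0x18,0x1f,0x1b] = b3 a1 31

D0: mem[0x1e..0x22] <- [bd a1 31 b3 e2]
D1: mem[0x18..0x19] <- [b3 e2]
D2: mem[0x01..0x02] <- [b3 e2]
D3: mem[0x25..0x26] <- [3d 23]
D4: mem[0x0d..0x10] <- [28 55 d7 78]
query mem[0x18]=0xb3, mem[0x1f]=0xa1, mem[0x1b]=0x31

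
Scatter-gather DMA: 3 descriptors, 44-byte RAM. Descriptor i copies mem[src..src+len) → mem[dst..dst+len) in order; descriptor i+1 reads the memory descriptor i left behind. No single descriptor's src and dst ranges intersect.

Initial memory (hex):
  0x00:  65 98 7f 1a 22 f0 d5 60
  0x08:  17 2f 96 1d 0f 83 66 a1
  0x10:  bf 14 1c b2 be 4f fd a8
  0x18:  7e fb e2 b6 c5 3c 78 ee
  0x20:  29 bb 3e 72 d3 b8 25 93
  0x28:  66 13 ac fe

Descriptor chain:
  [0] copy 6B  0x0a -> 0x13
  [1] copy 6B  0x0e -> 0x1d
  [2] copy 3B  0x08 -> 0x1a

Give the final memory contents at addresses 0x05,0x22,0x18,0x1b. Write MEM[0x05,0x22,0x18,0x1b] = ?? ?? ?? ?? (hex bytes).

MEM[0x05,0x22,0x18,0x1b] = f0 96 a1 2f

  after D0: wrote 6B at 0x13 = 961d0f8366a1
  after D1: wrote 6B at 0x1d = 66a1bf141c96
  after D2: wrote 3B at 0x1a = 172f96
query mem[0x05]=0xf0, mem[0x22]=0x96, mem[0x18]=0xa1, mem[0x1b]=0x2f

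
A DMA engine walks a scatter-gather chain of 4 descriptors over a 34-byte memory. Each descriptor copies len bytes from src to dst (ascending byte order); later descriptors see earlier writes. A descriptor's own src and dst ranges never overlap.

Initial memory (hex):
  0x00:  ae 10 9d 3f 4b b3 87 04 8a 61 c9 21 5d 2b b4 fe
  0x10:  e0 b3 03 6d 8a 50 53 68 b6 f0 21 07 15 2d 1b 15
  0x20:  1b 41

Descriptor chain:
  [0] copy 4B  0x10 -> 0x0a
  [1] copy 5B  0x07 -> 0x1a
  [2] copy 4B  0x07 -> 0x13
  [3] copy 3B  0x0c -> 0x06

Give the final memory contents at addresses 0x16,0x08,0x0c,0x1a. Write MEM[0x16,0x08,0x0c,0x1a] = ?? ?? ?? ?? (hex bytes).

MEM[0x16,0x08,0x0c,0x1a] = e0 b4 03 04

  after D0: wrote 4B at 0x0a = e0b3036d
  after D1: wrote 5B at 0x1a = 048a61e0b3
  after D2: wrote 4B at 0x13 = 048a61e0
  after D3: wrote 3B at 0x06 = 036db4
query mem[0x16]=0xe0, mem[0x08]=0xb4, mem[0x0c]=0x03, mem[0x1a]=0x04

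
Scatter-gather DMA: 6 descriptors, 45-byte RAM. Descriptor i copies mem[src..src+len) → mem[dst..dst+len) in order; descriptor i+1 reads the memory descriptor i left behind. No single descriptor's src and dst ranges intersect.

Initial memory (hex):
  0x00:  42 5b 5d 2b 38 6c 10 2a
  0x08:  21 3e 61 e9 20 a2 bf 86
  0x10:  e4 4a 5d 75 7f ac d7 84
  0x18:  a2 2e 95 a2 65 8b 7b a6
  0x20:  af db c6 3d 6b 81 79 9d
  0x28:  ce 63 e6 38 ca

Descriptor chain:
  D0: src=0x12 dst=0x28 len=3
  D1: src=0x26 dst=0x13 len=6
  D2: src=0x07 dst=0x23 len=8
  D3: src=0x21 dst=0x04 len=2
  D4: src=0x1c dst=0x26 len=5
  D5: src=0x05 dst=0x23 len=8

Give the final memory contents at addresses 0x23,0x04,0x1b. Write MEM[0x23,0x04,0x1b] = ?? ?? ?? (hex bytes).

D0: mem[0x28..0x2a] <- [5d 75 7f]
D1: mem[0x13..0x18] <- [79 9d 5d 75 7f 38]
D2: mem[0x23..0x2a] <- [2a 21 3e 61 e9 20 a2 bf]
D3: mem[0x04..0x05] <- [db c6]
D4: mem[0x26..0x2a] <- [65 8b 7b a6 af]
D5: mem[0x23..0x2a] <- [c6 10 2a 21 3e 61 e9 20]
query mem[0x23]=0xc6, mem[0x04]=0xdb, mem[0x1b]=0xa2

MEM[0x23,0x04,0x1b] = c6 db a2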